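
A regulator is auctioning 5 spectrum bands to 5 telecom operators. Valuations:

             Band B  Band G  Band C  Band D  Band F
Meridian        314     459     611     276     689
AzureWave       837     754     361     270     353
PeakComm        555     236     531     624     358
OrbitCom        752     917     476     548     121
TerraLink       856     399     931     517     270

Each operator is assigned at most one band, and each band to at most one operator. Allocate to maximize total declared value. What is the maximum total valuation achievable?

Max total: $3998M

Optimal: Meridian→Band F ($689M), AzureWave→Band B ($837M), PeakComm→Band D ($624M), OrbitCom→Band G ($917M), TerraLink→Band C ($931M) — total 689+837+624+917+931 = $3998M.
Column-greedy (each band in turn goes to its best remaining operator) gives $3361M, worse by 637.
Every other assignment is strictly worse.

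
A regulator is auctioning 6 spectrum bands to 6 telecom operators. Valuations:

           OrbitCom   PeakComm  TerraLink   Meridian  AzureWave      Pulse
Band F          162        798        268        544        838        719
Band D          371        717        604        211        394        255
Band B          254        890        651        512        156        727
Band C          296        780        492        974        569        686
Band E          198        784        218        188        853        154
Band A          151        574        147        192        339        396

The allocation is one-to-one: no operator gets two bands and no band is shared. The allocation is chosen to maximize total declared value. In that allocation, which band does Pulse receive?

This is a one-to-one assignment (maximum-weight bipartite matching).
Optimal: OrbitCom→Band A ($151M), PeakComm→Band B ($890M), TerraLink→Band D ($604M), Meridian→Band C ($974M), AzureWave→Band E ($853M), Pulse→Band F ($719M) — total 151+890+604+974+853+719 = $4191M.
Row-greedy (each operator in turn takes its best remaining band) gives $3546M, worse by 645.
Checked against all permutations: $4191M is optimal.
Pulse's own top band is Band B ($727M), but forcing Pulse→Band B and reassigning the rest optimally gives only $4107M — worse by 84.

Pulse receives Band F.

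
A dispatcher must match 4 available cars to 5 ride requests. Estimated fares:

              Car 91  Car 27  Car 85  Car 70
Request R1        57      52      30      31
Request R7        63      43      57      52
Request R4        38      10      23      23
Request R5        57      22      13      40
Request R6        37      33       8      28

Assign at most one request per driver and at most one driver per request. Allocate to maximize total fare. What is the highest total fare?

Optimal: Car 91→Request R5 ($57), Car 27→Request R1 ($52), Car 85→Request R7 ($57), Car 70→Request R6 ($28) — total 57+52+57+28 = $194.
Row-greedy (each driver in turn takes its best remaining request) gives $178, worse by 16.
Next-best assignment: Car 91→Request R5, Car 27→Request R1, Car 85→Request R7, Car 70→Request R4 = $189.
Swapping Car 70↔Car 27 (Car 70→Request R1 $31, Car 27→Request R6 $33) loses 16.

Max total: $194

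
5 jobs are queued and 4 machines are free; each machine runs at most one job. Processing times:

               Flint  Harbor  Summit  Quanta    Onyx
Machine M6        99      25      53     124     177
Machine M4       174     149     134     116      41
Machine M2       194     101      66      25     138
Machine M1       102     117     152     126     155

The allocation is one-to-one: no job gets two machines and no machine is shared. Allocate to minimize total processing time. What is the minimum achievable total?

Min total: 193 min

Treat this as an assignment problem: match each job to one machine.
Optimal: Harbor→Machine M6 (25 min), Onyx→Machine M4 (41 min), Quanta→Machine M2 (25 min), Flint→Machine M1 (102 min) — total 25+41+25+102 = 193 min.
Row-greedy (each job in turn takes its cheapest remaining machine) gives 460 min, worse by 267.
Swapping Flint↔Quanta (Flint→Machine M2 194 min, Quanta→Machine M1 126 min) adds 193.
No other one-to-one assignment undercuts 193 min.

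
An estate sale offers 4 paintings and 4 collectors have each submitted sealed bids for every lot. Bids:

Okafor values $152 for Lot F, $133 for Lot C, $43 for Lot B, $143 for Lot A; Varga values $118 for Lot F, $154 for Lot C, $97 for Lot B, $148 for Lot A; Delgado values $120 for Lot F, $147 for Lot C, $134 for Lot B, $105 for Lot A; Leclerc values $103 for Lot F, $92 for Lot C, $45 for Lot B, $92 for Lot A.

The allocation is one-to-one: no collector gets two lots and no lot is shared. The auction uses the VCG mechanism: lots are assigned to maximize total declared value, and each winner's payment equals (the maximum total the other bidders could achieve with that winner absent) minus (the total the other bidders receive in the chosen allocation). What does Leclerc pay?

Efficient allocation: Okafor→Lot A ($143), Varga→Lot C ($154), Delgado→Lot B ($134), Leclerc→Lot F ($103); total welfare W = $534.
Leclerc receives Lot F at value $103, so the others get W − 103 = $431.
Without Leclerc: best allocation of the remaining 3 bidders over all 4 lots is Okafor→Lot F ($152), Varga→Lot A ($148), Delgado→Lot C ($147), total $447.
VCG payment = (others' best without Leclerc) − (others' welfare with Leclerc) = 447 − 431 = $16.

Leclerc pays $16.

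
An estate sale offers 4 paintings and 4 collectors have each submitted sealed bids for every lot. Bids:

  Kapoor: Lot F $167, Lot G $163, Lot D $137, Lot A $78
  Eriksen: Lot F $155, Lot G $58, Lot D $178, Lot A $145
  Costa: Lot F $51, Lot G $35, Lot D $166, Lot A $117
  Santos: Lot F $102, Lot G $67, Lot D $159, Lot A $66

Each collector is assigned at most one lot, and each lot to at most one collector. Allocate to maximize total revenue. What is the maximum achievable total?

Maximum total: $594

This is the linear assignment problem.
Optimal: Kapoor→Lot G ($163), Eriksen→Lot F ($155), Costa→Lot A ($117), Santos→Lot D ($159) — total 163+155+117+159 = $594.
Row-greedy (each collector in turn takes its best remaining lot) gives $529, worse by 65.
Next-best assignment: Kapoor→Lot G, Eriksen→Lot A, Costa→Lot D, Santos→Lot F = $576.
Every other assignment is strictly worse.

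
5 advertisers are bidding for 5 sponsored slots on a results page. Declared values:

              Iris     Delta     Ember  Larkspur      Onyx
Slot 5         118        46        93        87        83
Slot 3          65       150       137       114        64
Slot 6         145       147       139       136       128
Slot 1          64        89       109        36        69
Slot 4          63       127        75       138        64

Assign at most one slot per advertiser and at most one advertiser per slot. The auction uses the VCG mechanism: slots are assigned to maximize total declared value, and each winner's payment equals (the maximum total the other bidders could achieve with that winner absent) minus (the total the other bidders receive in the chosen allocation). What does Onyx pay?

Efficient allocation: Iris→Slot 5 ($118), Delta→Slot 3 ($150), Ember→Slot 1 ($109), Larkspur→Slot 4 ($138), Onyx→Slot 6 ($128); total welfare W = $643.
Onyx receives Slot 6 at value $128, so the others get W − 128 = $515.
Without Onyx: best allocation of the remaining 4 bidders over all 5 slots is Iris→Slot 5 ($118), Delta→Slot 3 ($150), Ember→Slot 6 ($139), Larkspur→Slot 4 ($138), total $545.
VCG payment = (others' best without Onyx) − (others' welfare with Onyx) = 545 − 515 = $30.

Onyx pays $30.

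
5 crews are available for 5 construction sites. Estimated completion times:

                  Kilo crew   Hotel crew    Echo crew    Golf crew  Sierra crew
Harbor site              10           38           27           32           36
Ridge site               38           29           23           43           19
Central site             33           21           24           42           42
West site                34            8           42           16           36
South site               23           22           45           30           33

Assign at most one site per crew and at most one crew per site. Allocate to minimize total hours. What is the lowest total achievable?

Min total: 91 hours

Optimal: Kilo crew→Harbor site (10 hours), Hotel crew→West site (8 hours), Echo crew→Central site (24 hours), Golf crew→South site (30 hours), Sierra crew→Ridge site (19 hours) — total 10+8+24+30+19 = 91 hours.
Row-greedy (each crew in turn takes its cheapest remaining site) gives 113 hours, worse by 22.
Swapping Kilo crew↔Hotel crew (Kilo crew→West site 34 hours, Hotel crew→Harbor site 38 hours) adds 54.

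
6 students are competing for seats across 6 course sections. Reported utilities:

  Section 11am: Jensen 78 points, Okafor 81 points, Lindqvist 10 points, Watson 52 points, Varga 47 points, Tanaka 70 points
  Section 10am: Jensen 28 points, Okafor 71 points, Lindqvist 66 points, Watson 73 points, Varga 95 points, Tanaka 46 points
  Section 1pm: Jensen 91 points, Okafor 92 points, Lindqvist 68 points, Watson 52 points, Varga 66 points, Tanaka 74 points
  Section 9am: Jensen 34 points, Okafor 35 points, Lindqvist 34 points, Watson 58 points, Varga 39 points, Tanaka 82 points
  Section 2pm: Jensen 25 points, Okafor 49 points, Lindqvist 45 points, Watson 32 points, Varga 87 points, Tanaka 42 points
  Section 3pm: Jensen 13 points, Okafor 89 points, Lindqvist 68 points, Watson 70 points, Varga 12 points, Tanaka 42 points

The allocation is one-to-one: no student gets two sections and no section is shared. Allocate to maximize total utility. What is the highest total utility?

This is the linear assignment problem.
Optimal: Jensen→Section 1pm (91 points), Okafor→Section 11am (81 points), Lindqvist→Section 3pm (68 points), Watson→Section 10am (73 points), Varga→Section 2pm (87 points), Tanaka→Section 9am (82 points) — total 91+81+68+73+87+82 = 482 points.
Max-entry greedy (repeatedly take the single best remaining cell) gives 462 points, worse by 20.
Swapping Watson↔Tanaka (Watson→Section 9am 58 points, Tanaka→Section 10am 46 points) loses 51.

Maximum total: 482 points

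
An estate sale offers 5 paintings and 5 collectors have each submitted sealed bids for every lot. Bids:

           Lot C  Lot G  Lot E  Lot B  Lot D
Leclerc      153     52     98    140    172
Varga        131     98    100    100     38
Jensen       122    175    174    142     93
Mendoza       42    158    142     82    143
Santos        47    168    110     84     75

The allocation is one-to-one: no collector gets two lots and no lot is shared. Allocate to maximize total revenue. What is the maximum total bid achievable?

This is the linear assignment problem.
Optimal: Leclerc→Lot B ($140), Varga→Lot C ($131), Jensen→Lot E ($174), Mendoza→Lot D ($143), Santos→Lot G ($168) — total 140+131+174+143+168 = $756.
No other one-to-one assignment exceeds $756.

Max total: $756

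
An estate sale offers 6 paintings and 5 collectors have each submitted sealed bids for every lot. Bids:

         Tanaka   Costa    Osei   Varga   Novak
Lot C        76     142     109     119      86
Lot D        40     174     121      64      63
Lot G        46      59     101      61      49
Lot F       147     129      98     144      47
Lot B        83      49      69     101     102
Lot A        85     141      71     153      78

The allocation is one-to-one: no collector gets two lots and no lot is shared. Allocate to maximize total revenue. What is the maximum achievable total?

Max total: $685

Optimal: Tanaka→Lot F ($147), Costa→Lot D ($174), Osei→Lot C ($109), Varga→Lot A ($153), Novak→Lot B ($102) — total 147+174+109+153+102 = $685.
Column-greedy (each lot in turn goes to its best remaining collector) gives $573, worse by 112.
Next-best assignment: Tanaka→Lot F, Costa→Lot D, Osei→Lot G, Varga→Lot A, Novak→Lot B = $677.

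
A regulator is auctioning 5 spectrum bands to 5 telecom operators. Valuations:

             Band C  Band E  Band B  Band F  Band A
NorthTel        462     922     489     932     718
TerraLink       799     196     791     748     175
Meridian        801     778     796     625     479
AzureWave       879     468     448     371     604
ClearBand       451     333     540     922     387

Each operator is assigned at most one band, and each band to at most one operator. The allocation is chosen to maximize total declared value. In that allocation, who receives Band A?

NorthTel receives Band A.

Optimal: NorthTel→Band A ($718M), TerraLink→Band B ($791M), Meridian→Band E ($778M), AzureWave→Band C ($879M), ClearBand→Band F ($922M) — total 718+791+778+879+922 = $4088M.
Column-greedy (each band in turn goes to its best remaining operator) gives $3694M, worse by 394.
Next-best assignment: NorthTel→Band E, TerraLink→Band C, Meridian→Band B, AzureWave→Band A, ClearBand→Band F = $4043M.
NorthTel's own top band is Band F ($932M), but forcing NorthTel→Band F and reassigning the rest optimally gives only $3767M — worse by 321.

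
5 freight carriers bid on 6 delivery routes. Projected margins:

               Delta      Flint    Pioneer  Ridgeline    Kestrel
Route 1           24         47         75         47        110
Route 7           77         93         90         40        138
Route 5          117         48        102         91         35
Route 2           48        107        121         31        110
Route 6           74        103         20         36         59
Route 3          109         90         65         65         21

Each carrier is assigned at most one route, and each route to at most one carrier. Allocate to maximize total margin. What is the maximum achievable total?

Max total: $562k

This is the linear assignment problem.
Optimal: Delta→Route 3 ($109k), Flint→Route 6 ($103k), Pioneer→Route 2 ($121k), Ridgeline→Route 5 ($91k), Kestrel→Route 7 ($138k) — total 109+103+121+91+138 = $562k.
Max-entry greedy (repeatedly take the single best remaining cell) gives $544k, worse by 18.
Swapping Kestrel↔Flint (Kestrel→Route 6 $59k, Flint→Route 7 $93k) loses 89.
No other one-to-one assignment exceeds $562k.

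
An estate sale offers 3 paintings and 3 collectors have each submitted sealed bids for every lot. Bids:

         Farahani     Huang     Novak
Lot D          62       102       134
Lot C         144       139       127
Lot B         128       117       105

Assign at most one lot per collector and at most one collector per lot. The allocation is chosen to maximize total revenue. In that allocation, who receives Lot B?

Optimal: Farahani→Lot B ($128), Huang→Lot C ($139), Novak→Lot D ($134) — total 128+139+134 = $401.
Column-greedy (each lot in turn goes to its best remaining collector) gives $395, worse by 6.
No other one-to-one assignment exceeds $401.
Farahani's own top lot is Lot C ($144), but forcing Farahani→Lot C and reassigning the rest optimally gives only $395 — worse by 6.

Farahani receives Lot B.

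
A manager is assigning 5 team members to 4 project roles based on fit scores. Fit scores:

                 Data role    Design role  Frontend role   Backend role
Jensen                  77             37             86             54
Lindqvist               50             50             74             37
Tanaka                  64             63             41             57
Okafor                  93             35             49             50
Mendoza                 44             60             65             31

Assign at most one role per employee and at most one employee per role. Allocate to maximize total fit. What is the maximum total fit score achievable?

Maximum total: 296 pts

Treat this as an assignment problem: match each employee to one role.
Optimal: Okafor→Data role (93 pts), Mendoza→Design role (60 pts), Jensen→Frontend role (86 pts), Tanaka→Backend role (57 pts) — total 93+60+86+57 = 296 pts.
Column-greedy (each role in turn goes to its best remaining employee) gives 279 pts, worse by 17.
Swapping Mendoza↔Jensen (Mendoza→Frontend role 65 pts, Jensen→Design role 37 pts) loses 44.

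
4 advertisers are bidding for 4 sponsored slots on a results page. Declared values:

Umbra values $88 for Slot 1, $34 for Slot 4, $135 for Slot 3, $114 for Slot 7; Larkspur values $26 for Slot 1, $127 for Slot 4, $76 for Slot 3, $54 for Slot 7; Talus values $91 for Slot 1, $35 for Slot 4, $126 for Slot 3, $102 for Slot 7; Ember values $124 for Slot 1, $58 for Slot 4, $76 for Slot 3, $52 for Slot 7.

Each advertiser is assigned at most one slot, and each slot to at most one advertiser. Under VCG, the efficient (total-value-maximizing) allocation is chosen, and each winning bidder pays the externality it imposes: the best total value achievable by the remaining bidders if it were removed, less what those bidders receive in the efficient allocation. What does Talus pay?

Efficient allocation: Umbra→Slot 7 ($114), Larkspur→Slot 4 ($127), Talus→Slot 3 ($126), Ember→Slot 1 ($124); total welfare W = $491.
Talus receives Slot 3 at value $126, so the others get W − 126 = $365.
Without Talus: best allocation of the remaining 3 bidders over all 4 slots is Umbra→Slot 3 ($135), Larkspur→Slot 4 ($127), Ember→Slot 1 ($124), total $386.
VCG payment = (others' best without Talus) − (others' welfare with Talus) = 386 − 365 = $21.

Talus pays $21.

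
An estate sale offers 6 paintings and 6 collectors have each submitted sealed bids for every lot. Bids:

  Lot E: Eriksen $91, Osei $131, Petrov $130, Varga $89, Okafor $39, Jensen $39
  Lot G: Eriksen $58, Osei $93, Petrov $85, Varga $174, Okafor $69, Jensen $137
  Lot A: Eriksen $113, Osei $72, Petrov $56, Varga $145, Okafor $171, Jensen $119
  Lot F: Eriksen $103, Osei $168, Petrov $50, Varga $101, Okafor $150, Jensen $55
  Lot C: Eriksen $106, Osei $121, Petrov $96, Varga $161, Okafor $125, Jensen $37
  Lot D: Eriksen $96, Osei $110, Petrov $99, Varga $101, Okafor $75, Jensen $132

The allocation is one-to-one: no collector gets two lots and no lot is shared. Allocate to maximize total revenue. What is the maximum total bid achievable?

This is the linear assignment problem.
Optimal: Eriksen→Lot C ($106), Osei→Lot F ($168), Petrov→Lot E ($130), Varga→Lot G ($174), Okafor→Lot A ($171), Jensen→Lot D ($132) — total 106+168+130+174+171+132 = $881.
Row-greedy (each collector in turn takes its best remaining lot) gives $842, worse by 39.
Next-best assignment: Eriksen→Lot D, Osei→Lot F, Petrov→Lot E, Varga→Lot C, Okafor→Lot A, Jensen→Lot G = $863.
Swapping Okafor↔Varga (Okafor→Lot G $69, Varga→Lot A $145) loses 131.
Checked against all permutations: $881 is optimal.

Maximum total: $881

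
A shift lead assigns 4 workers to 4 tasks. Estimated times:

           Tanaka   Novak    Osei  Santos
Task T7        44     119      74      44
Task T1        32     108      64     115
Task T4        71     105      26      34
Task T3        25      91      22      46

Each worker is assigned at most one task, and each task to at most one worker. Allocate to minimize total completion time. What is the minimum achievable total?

Minimum total: 193 min

Optimal: Tanaka→Task T1 (32 min), Novak→Task T3 (91 min), Osei→Task T4 (26 min), Santos→Task T7 (44 min) — total 32+91+26+44 = 193 min.
Min-entry greedy (repeatedly take the single cheapest remaining cell) gives 207 min, worse by 14.
Next-best assignment: Tanaka→Task T1, Novak→Task T4, Osei→Task T3, Santos→Task T7 = 203 min.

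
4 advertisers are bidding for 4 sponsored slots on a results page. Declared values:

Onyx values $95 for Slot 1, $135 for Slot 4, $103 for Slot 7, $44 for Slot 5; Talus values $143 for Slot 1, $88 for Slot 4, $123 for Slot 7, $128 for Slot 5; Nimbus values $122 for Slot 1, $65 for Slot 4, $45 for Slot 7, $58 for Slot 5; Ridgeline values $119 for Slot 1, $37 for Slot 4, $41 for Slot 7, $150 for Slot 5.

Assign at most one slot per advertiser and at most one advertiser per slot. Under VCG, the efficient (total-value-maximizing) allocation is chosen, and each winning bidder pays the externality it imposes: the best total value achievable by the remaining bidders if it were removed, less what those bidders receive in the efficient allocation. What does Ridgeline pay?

Ridgeline pays $5.

Efficient allocation: Onyx→Slot 4 ($135), Talus→Slot 7 ($123), Nimbus→Slot 1 ($122), Ridgeline→Slot 5 ($150); total welfare W = $530.
Ridgeline receives Slot 5 at value $150, so the others get W − 150 = $380.
Without Ridgeline: best allocation of the remaining 3 bidders over all 4 slots is Onyx→Slot 4 ($135), Talus→Slot 5 ($128), Nimbus→Slot 1 ($122), total $385.
VCG payment = (others' best without Ridgeline) − (others' welfare with Ridgeline) = 385 − 380 = $5.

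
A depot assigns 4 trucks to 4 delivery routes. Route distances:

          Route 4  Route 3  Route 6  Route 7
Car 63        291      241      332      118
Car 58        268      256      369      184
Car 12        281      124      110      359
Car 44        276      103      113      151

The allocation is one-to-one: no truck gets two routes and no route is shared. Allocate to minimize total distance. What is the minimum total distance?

Optimal: Car 63→Route 7 (118 km), Car 58→Route 4 (268 km), Car 12→Route 6 (110 km), Car 44→Route 3 (103 km) — total 118+268+110+103 = 599 km.
Row-greedy (each truck in turn takes its cheapest remaining route) gives 760 km, worse by 161.
Next-best assignment: Car 63→Route 7, Car 58→Route 4, Car 12→Route 3, Car 44→Route 6 = 623 km.
Every other assignment is strictly worse.

Min total: 599 km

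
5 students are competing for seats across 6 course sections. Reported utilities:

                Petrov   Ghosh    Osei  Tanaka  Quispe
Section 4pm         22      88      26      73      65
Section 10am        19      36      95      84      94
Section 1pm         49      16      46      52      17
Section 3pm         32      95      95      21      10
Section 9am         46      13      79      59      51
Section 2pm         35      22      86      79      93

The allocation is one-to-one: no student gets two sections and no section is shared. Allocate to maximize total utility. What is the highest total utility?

Maximum total: 409 points

Optimal: Petrov→Section 1pm (49 points), Ghosh→Section 4pm (88 points), Osei→Section 3pm (95 points), Tanaka→Section 10am (84 points), Quispe→Section 2pm (93 points) — total 49+88+95+84+93 = 409 points.
Next-best assignment: Petrov→Section 9am, Ghosh→Section 4pm, Osei→Section 3pm, Tanaka→Section 10am, Quispe→Section 2pm = 406 points.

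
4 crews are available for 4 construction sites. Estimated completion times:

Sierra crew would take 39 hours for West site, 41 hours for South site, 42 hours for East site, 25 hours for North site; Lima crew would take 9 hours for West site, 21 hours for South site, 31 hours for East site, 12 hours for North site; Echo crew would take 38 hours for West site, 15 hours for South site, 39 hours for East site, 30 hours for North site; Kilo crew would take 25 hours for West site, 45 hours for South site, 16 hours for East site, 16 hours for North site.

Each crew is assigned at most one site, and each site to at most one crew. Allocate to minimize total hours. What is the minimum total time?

Min total: 65 hours

Treat this as an assignment problem: match each crew to one site.
Optimal: Sierra crew→North site (25 hours), Lima crew→West site (9 hours), Echo crew→South site (15 hours), Kilo crew→East site (16 hours) — total 25+9+15+16 = 65 hours.
Swapping Sierra crew↔Echo crew (Sierra crew→South site 41 hours, Echo crew→North site 30 hours) adds 31.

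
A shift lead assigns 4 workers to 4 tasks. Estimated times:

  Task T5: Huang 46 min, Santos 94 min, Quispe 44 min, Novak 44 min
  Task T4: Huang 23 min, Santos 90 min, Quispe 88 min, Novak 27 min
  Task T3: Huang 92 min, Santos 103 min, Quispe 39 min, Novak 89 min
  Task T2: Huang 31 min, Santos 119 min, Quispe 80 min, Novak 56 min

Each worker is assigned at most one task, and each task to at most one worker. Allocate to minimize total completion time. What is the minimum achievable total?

Optimal: Huang→Task T2 (31 min), Santos→Task T5 (94 min), Quispe→Task T3 (39 min), Novak→Task T4 (27 min) — total 31+94+39+27 = 191 min.
Min-entry greedy (repeatedly take the single cheapest remaining cell) gives 225 min, worse by 34.
Next-best assignment: Huang→Task T2, Santos→Task T4, Quispe→Task T3, Novak→Task T5 = 204 min.
Swapping Santos↔Quispe (Santos→Task T3 103 min, Quispe→Task T5 44 min) adds 14.
No other one-to-one assignment undercuts 191 min.

Min total: 191 min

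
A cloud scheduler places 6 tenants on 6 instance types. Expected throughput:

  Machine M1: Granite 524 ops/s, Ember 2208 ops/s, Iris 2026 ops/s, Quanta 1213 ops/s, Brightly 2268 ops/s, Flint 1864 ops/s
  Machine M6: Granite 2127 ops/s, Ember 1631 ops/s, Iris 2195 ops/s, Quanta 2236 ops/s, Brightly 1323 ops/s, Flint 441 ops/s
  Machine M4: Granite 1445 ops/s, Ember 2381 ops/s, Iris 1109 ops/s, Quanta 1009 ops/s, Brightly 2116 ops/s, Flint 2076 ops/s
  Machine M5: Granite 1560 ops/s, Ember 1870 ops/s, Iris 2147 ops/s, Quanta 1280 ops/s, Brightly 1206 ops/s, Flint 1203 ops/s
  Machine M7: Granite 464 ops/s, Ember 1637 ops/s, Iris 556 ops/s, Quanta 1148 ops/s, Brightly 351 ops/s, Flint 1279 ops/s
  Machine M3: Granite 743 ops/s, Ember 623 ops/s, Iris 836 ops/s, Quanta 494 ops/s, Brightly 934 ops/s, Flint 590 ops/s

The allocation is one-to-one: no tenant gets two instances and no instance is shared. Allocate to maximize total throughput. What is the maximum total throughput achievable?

This is a one-to-one assignment (maximum-weight bipartite matching).
Optimal: Granite→Machine M3 (743 ops/s), Ember→Machine M7 (1637 ops/s), Iris→Machine M5 (2147 ops/s), Quanta→Machine M6 (2236 ops/s), Brightly→Machine M1 (2268 ops/s), Flint→Machine M4 (2076 ops/s) — total 743+1637+2147+2236+2268+2076 = 11107 ops/s.
Max-entry greedy (repeatedly take the single best remaining cell) gives 11054 ops/s, worse by 53.
Swapping Flint↔Granite (Flint→Machine M3 590 ops/s, Granite→Machine M4 1445 ops/s) loses 784.

Maximum total: 11107 ops/s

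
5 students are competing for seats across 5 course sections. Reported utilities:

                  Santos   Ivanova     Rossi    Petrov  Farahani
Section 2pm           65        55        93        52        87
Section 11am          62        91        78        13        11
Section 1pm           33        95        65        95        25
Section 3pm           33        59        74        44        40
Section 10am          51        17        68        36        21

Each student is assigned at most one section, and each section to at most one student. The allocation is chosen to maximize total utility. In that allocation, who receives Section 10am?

Optimal: Santos→Section 10am (51 points), Ivanova→Section 11am (91 points), Rossi→Section 3pm (74 points), Petrov→Section 1pm (95 points), Farahani→Section 2pm (87 points) — total 51+91+74+95+87 = 398 points.
Max-entry greedy (repeatedly take the single best remaining cell) gives 315 points, worse by 83.
Next-best assignment: Santos→Section 3pm, Ivanova→Section 11am, Rossi→Section 10am, Petrov→Section 1pm, Farahani→Section 2pm = 374 points.
Santos's own top section is Section 2pm (65 points), but forcing Santos→Section 2pm and reassigning the rest optimally gives only 359 points — worse by 39.

Santos receives Section 10am.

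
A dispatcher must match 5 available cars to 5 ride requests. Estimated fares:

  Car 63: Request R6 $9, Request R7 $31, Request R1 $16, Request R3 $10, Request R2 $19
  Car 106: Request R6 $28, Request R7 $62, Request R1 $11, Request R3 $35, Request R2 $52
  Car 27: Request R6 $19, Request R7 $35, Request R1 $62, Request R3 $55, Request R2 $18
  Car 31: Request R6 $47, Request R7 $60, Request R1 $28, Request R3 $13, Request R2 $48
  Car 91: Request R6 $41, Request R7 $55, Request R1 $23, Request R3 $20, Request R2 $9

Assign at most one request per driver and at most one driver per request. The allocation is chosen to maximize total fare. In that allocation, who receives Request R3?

Treat this as an assignment problem: match each driver to one request.
Optimal: Car 63→Request R3 ($10), Car 106→Request R2 ($52), Car 27→Request R1 ($62), Car 31→Request R6 ($47), Car 91→Request R7 ($55) — total 10+52+62+47+55 = $226.
Max-entry greedy (repeatedly take the single best remaining cell) gives $223, worse by 3.
Next-best assignment: Car 63→Request R1, Car 106→Request R2, Car 27→Request R3, Car 31→Request R6, Car 91→Request R7 = $225.
Every other assignment is strictly worse.
Car 63's own top request is Request R7 ($31), but forcing Car 63→Request R7 and reassigning the rest optimally gives only $217 — worse by 9.

Car 63 receives Request R3.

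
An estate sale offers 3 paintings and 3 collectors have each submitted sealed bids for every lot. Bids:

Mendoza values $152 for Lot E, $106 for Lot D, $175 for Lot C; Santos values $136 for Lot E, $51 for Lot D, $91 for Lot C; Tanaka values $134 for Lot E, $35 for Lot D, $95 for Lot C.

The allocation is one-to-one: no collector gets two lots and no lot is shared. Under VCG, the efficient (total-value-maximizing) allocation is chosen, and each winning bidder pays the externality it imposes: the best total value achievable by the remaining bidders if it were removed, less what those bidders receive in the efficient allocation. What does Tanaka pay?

Tanaka pays $85.

Efficient allocation: Mendoza→Lot C ($175), Santos→Lot D ($51), Tanaka→Lot E ($134); total welfare W = $360.
Tanaka receives Lot E at value $134, so the others get W − 134 = $226.
Without Tanaka: best allocation of the remaining 2 bidders over all 3 lots is Mendoza→Lot C ($175), Santos→Lot E ($136), total $311.
VCG payment = (others' best without Tanaka) − (others' welfare with Tanaka) = 311 − 226 = $85.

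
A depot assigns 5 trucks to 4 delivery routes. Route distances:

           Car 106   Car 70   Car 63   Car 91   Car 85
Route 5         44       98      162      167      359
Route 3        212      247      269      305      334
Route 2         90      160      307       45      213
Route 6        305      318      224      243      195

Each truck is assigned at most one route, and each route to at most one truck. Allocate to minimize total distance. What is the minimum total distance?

Optimal: Car 106→Route 5 (44 km), Car 70→Route 3 (247 km), Car 91→Route 2 (45 km), Car 85→Route 6 (195 km) — total 44+247+45+195 = 531 km.
Every other assignment is strictly worse.

Minimum total: 531 km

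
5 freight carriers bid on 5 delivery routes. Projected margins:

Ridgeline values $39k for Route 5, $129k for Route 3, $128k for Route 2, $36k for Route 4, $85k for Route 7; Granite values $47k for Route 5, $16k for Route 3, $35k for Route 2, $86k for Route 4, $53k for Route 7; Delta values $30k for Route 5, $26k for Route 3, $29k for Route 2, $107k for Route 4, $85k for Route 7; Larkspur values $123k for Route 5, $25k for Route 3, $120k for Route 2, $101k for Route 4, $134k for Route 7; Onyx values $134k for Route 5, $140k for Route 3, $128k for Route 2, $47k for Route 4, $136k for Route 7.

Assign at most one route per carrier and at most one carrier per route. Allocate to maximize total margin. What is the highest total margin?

Maximum total: $562k

Optimal: Ridgeline→Route 2 ($128k), Granite→Route 4 ($86k), Delta→Route 7 ($85k), Larkspur→Route 5 ($123k), Onyx→Route 3 ($140k) — total 128+86+85+123+140 = $562k.
Column-greedy (each route in turn goes to its best remaining carrier) gives $543k, worse by 19.
Next-best assignment: Ridgeline→Route 2, Granite→Route 5, Delta→Route 4, Larkspur→Route 7, Onyx→Route 3 = $556k.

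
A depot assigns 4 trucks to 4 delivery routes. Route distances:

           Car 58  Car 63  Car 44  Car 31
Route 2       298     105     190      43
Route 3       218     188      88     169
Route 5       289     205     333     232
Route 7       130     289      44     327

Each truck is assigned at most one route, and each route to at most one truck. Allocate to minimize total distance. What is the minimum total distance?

Optimal: Car 58→Route 7 (130 km), Car 63→Route 5 (205 km), Car 44→Route 3 (88 km), Car 31→Route 2 (43 km) — total 130+205+88+43 = 466 km.
Next-best assignment: Car 58→Route 3, Car 63→Route 5, Car 44→Route 7, Car 31→Route 2 = 510 km.
No other one-to-one assignment undercuts 466 km.

Minimum total: 466 km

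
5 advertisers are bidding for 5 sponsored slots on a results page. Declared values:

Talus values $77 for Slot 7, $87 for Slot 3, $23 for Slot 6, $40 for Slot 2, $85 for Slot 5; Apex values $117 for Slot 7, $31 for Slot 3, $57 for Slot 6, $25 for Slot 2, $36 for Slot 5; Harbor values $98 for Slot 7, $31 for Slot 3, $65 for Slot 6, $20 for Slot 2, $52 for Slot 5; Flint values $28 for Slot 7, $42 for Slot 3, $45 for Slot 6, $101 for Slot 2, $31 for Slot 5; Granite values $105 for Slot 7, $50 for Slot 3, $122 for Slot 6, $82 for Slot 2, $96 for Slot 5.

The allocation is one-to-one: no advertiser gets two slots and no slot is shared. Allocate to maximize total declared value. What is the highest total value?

Optimal: Talus→Slot 3 ($87), Apex→Slot 7 ($117), Harbor→Slot 5 ($52), Flint→Slot 2 ($101), Granite→Slot 6 ($122) — total 87+117+52+101+122 = $479.
Row-greedy (each advertiser in turn takes its best remaining slot) gives $466, worse by 13.
Next-best assignment: Talus→Slot 3, Apex→Slot 7, Harbor→Slot 6, Flint→Slot 2, Granite→Slot 5 = $466.

Max total: $479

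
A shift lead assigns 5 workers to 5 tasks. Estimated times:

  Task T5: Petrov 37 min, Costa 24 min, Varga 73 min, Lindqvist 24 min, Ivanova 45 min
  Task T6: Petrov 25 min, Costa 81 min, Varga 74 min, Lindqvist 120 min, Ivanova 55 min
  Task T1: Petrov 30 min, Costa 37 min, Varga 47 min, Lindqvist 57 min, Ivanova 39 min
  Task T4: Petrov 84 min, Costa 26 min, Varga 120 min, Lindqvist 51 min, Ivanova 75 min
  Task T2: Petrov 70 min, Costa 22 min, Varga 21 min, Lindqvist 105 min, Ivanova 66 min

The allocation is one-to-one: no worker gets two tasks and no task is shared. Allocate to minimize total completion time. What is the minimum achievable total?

Treat this as an assignment problem: match each worker to one task.
Optimal: Petrov→Task T6 (25 min), Costa→Task T4 (26 min), Varga→Task T2 (21 min), Lindqvist→Task T5 (24 min), Ivanova→Task T1 (39 min) — total 25+26+21+24+39 = 135 min.
Column-greedy (each task in turn goes to its cheapest remaining worker) gives 160 min, worse by 25.

Min total: 135 min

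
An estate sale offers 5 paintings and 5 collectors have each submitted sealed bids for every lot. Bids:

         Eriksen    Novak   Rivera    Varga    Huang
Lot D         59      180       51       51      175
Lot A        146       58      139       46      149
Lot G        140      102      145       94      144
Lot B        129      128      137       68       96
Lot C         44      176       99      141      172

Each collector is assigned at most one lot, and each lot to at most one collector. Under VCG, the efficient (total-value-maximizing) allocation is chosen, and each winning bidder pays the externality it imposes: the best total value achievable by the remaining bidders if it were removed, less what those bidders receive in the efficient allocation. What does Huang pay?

Huang pays $8.

Efficient allocation: Eriksen→Lot A ($146), Novak→Lot D ($180), Rivera→Lot B ($137), Varga→Lot C ($141), Huang→Lot G ($144); total welfare W = $748.
Huang receives Lot G at value $144, so the others get W − 144 = $604.
Without Huang: best allocation of the remaining 4 bidders over all 5 lots is Eriksen→Lot A ($146), Novak→Lot D ($180), Rivera→Lot G ($145), Varga→Lot C ($141), total $612.
VCG payment = (others' best without Huang) − (others' welfare with Huang) = 612 − 604 = $8.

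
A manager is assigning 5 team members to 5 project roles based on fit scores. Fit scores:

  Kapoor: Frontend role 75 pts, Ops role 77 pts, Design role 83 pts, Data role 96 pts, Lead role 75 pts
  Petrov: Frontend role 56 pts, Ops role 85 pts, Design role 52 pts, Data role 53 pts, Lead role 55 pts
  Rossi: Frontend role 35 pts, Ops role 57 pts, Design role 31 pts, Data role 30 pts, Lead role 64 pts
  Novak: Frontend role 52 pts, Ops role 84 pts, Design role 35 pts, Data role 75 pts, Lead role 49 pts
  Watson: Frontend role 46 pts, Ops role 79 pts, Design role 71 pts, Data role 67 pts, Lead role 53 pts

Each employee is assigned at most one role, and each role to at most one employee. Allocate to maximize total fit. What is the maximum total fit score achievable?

Maximum total: 371 pts

Treat this as an assignment problem: match each employee to one role.
Optimal: Kapoor→Data role (96 pts), Petrov→Frontend role (56 pts), Rossi→Lead role (64 pts), Novak→Ops role (84 pts), Watson→Design role (71 pts) — total 96+56+64+84+71 = 371 pts.
Column-greedy (each role in turn goes to its best remaining employee) gives 370 pts, worse by 1.
Swapping Petrov↔Kapoor (Petrov→Data role 53 pts, Kapoor→Frontend role 75 pts) loses 24.
No other one-to-one assignment exceeds 371 pts.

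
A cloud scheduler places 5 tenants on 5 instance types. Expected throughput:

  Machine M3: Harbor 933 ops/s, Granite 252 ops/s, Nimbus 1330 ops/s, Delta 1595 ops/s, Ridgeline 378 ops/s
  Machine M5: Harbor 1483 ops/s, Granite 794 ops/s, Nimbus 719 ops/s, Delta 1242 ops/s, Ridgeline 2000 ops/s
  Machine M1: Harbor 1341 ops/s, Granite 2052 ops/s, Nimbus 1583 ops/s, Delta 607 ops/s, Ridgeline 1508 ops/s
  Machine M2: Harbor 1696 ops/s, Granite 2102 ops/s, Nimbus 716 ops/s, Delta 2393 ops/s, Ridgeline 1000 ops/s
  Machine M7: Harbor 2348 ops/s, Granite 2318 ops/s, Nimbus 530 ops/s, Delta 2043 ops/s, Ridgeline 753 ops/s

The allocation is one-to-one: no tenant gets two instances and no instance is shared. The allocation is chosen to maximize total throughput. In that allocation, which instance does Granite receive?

Granite receives Machine M1.

Treat this as an assignment problem: match each tenant to one instance.
Optimal: Harbor→Machine M7 (2348 ops/s), Granite→Machine M1 (2052 ops/s), Nimbus→Machine M3 (1330 ops/s), Delta→Machine M2 (2393 ops/s), Ridgeline→Machine M5 (2000 ops/s) — total 2348+2052+1330+2393+2000 = 10123 ops/s.
Row-greedy (each tenant in turn takes its best remaining instance) gives 9628 ops/s, worse by 495.
Next-best assignment: Harbor→Machine M7, Granite→Machine M2, Nimbus→Machine M1, Delta→Machine M3, Ridgeline→Machine M5 = 9628 ops/s.
Swapping Delta↔Harbor (Delta→Machine M7 2043 ops/s, Harbor→Machine M2 1696 ops/s) loses 1002.
Checked against all permutations: 10123 ops/s is optimal.
Granite's own top instance is Machine M7 (2318 ops/s), but forcing Granite→Machine M7 and reassigning the rest optimally gives only 9382 ops/s — worse by 741.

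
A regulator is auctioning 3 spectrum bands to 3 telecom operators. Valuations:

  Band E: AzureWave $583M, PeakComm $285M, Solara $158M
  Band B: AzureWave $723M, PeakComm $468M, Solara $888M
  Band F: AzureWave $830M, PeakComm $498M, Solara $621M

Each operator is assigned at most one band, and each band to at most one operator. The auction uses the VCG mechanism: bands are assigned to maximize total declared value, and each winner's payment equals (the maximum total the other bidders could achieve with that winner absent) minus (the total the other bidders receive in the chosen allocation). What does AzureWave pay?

Efficient allocation: AzureWave→Band F ($830M), PeakComm→Band E ($285M), Solara→Band B ($888M); total welfare W = $2003M.
AzureWave receives Band F at value $830M, so the others get W − 830 = $1173M.
Without AzureWave: best allocation of the remaining 2 bidders over all 3 bands is PeakComm→Band F ($498M), Solara→Band B ($888M), total $1386M.
VCG payment = (others' best without AzureWave) − (others' welfare with AzureWave) = 1386 − 1173 = $213M.

AzureWave pays $213M.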